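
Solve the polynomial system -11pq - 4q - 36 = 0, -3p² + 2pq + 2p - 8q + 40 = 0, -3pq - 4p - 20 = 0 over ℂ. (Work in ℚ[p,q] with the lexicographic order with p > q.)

Compute a lex Gröbner basis by Buchberger's algorithm.
f_1 = -11pq - 4q - 36, LT = pq.
f_2 = -3p² + 2pq + 2p - 8q + 40, LT = p².
f_3 = -3pq - 4p - 20, LT = pq.

S(f_1,f_2): lcm = p²q. S = ⅔pq² + 34/33pq + 36/11p - 8/3q² + 40/3q.
  leading term pq²: subtract (-2/33q)·f_1 from ⅔pq² + 34/33pq + 36/11p - 8/3q² + 40/3q → 34/33pq + 36/11p - 32/11q² + 368/33q
  leading term pq: subtract (-34/363)·f_1 from 34/33pq + 36/11p - 32/11q² + 368/33q → 36/11p - 32/11q² + 1304/121q - 408/121
  leading term p: no divisor's leading term divides it; move 36/11p to the remainder.
  leading term q²: no divisor's leading term divides it; move -32/11q² to the remainder.
  leading term q: no divisor's leading term divides it; move 1304/121q to the remainder.
  leading term 1: no divisor's leading term divides it; move -408/121 to the remainder.
  remainder 36/11p - 32/11q² + 1304/121q - 408/121 ≠ 0; add h_4 = 36/11p - 32/11q² + 1304/121q - 408/121 to the basis.

S(f_1,f_3): lcm = pq. S = -4/3p + 4/11q - 112/33.
  leading term p: subtract (-11/27)·h_4 from -4/3p + 4/11q - 112/33 → -32/27q² + 1412/297q - 472/99
  leading term q²: no divisor's leading term divides it; move -32/27q² to the remainder.
  leading term q: no divisor's leading term divides it; move 1412/297q to the remainder.
  leading term 1: no divisor's leading term divides it; move -472/99 to the remainder.
  remainder -32/27q² + 1412/297q - 472/99 ≠ 0; add h_5 = -32/27q² + 1412/297q - 472/99 to the basis.

S(f_2,f_3): lcm = p²q. S = -4/3p² - ⅔pq² - ⅔pq - 20/3p + 8/3q² - 40/3q.
  leading term p²: subtract (4/9)·f_2 from -4/3p² - ⅔pq² - ⅔pq - 20/3p + 8/3q² - 40/3q → -⅔pq² - 14/9pq - 68/9p + 8/3q² - 88/9q - 160/9
  leading term pq²: subtract (2/33q)·f_1 from -⅔pq² - 14/9pq - 68/9p + 8/3q² - 88/9q - 160/9 → -14/9pq - 68/9p + 32/11q² - 752/99q - 160/9
  leading term pq: subtract (14/99)·f_1 from -14/9pq - 68/9p + 32/11q² - 752/99q - 160/9 → -68/9p + 32/11q² - 232/33q - 1256/99
  leading term p: subtract (-187/81)·h_4 from -68/9p + 32/11q² - 232/33q - 1256/99 → -3392/891q² + 15904/891q - 6080/297
  leading term q²: subtract (106/33)·h_5 from -3392/891q² + 15904/891q - 6080/297 → 312/121q - 624/121
  leading term q: no divisor's leading term divides it; move 312/121q to the remainder.
  leading term 1: no divisor's leading term divides it; move -624/121 to the remainder.
  remainder 312/121q - 624/121 ≠ 0; add h_6 = 312/121q - 624/121 to the basis.

S(f_1,h_4): lcm = pq. S = 8/9q³ - 326/99q² + 46/33q + 36/11.
  leading term q³: subtract (-¾q)·h_5 from 8/9q³ - 326/99q² + 46/33q + 36/11 → 3/11q² - 24/11q + 36/11
  leading term q²: subtract (-81/352)·h_5 from 3/11q² - 24/11q + 36/11 → -1053/968q + 1053/484
  leading term q: subtract (-27/64)·h_6 from -1053/968q + 1053/484 → 0
  remainder 0.

S(f_2,h_4): lcm = p². S = 8/9pq² - 392/99pq + 4/11p + 8/3q - 40/3.
  leading term pq²: subtract (-8/99q)·f_1 from 8/9pq² - 392/99pq + 4/11p + 8/3q - 40/3 → -392/99pq + 4/11p - 32/99q² - 8/33q - 40/3
  leading term pq: subtract (392/1089)·f_1 from -392/99pq + 4/11p - 32/99q² - 8/33q - 40/3 → 4/11p - 32/99q² + 1304/1089q - 136/363
  leading term p: subtract (1/9)·h_4 from 4/11p - 32/99q² + 1304/1089q - 136/363 → 0
  remainder 0.

S(f_3,h_4): lcm = pq. S = 4/3p + 8/9q³ - 326/99q² + 34/33q + 20/3.
  leading term p: subtract (11/27)·h_4 from 4/3p + 8/9q³ - 326/99q² + 34/33q + 20/3 → 8/9q³ - 626/297q² - 998/297q + 796/99
  leading term q³: subtract (-¾q)·h_5 from 8/9q³ - 626/297q² - 998/297q + 796/99 → 433/297q² - 2060/297q + 796/99
  leading term q²: subtract (-433/352)·h_5 from 433/297q² - 2060/297q + 796/99 → -1053/968q + 1053/484
  leading term q: subtract (-27/64)·h_6 from -1053/968q + 1053/484 → 0
  remainder 0.

S(f_1,h_5): lcm = pq². S = 353/88pq - 177/44p + 4/11q² + 36/11q.
  leading term pq: subtract (-353/968)·f_1 from 353/88pq - 177/44p + 4/11q² + 36/11q → -177/44p + 4/11q² + 439/242q - 3177/242
  leading term p: subtract (-59/48)·h_4 from -177/44p + 4/11q² + 439/242q - 3177/242 → -106/33q² + 497/33q - 190/11
  leading term q²: subtract (477/176)·h_5 from -106/33q² + 497/33q - 190/11 → 1053/484q - 1053/242
  leading term q: subtract (27/32)·h_6 from 1053/484q - 1053/242 → 0
  remainder 0.

S(f_2,h_5): leading monomials are coprime, so the S-polynomial reduces to 0 (Buchberger's first criterion).
S(f_3,h_5): lcm = pq². S = 1411/264pq - 177/44p + 20/3q.
  leading term pq: subtract (-1411/2904)·f_1 from 1411/264pq - 177/44p + 20/3q → -177/44p + 1143/242q - 4233/242
  leading term p: subtract (-59/48)·h_4 from -177/44p + 1143/242q - 4233/242 → -118/33q² + 593/33q - 238/11
  leading term q²: subtract (531/176)·h_5 from -118/33q² + 593/33q - 238/11 → 1755/484q - 1755/242
  leading term q: subtract (45/32)·h_6 from 1755/484q - 1755/242 → 0
  remainder 0.

S(h_4,h_5): leading monomials are coprime, so the S-polynomial reduces to 0 (Buchberger's first criterion).
S(f_1,h_6): lcm = pq. S = 2p + 4/11q + 36/11.
  leading term p: subtract (11/18)·h_4 from 2p + 4/11q + 36/11 → 16/9q² - 56/9q + 16/3
  leading term q²: subtract (-3/2)·h_5 from 16/9q² - 56/9q + 16/3 → 10/11q - 20/11
  leading term q: subtract (55/156)·h_6 from 10/11q - 20/11 → 0
  remainder 0.

S(f_2,h_6): leading monomials are coprime, so the S-polynomial reduces to 0 (Buchberger's first criterion).
S(f_3,h_6): lcm = pq. S = 10/3p + 20/3.
  leading term p: subtract (55/54)·h_4 from 10/3p + 20/3 → 80/27q² - 3260/297q + 1000/99
  leading term q²: subtract (-5/2)·h_5 from 80/27q² - 3260/297q + 1000/99 → 10/11q - 20/11
  leading term q: subtract (55/156)·h_6 from 10/11q - 20/11 → 0
  remainder 0.

S(h_4,h_6): leading monomials are coprime, so the S-polynomial reduces to 0 (Buchberger's first criterion).
S(h_5,h_6): lcm = q². S = -177/88q + 177/44.
  leading term q: subtract (-649/832)·h_6 from -177/88q + 177/44 → 0
  remainder 0.

Every S-polynomial of the final basis reduces to 0, so we have a Gröbner basis.
Inter-reduce: drop elements whose leading term is divisible by another's, tail-reduce, and make monic.
Reduced Gröbner basis: {p + 2, q - 2}.

A lex Gröbner basis eliminates variables successively. Here q - 2 depends only on q, with roots {2}; lifting each root through the earlier basis elements recovers the full solutions.
  q = 2: the earlier basis element becomes p + 2 = 0, giving p = -2 — point (-2, 2).

{(-2, 2)}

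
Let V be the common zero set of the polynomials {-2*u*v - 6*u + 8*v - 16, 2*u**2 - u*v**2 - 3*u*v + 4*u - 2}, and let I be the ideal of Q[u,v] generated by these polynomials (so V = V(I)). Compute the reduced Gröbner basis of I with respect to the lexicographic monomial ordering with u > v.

f_1 = -2*u*v - 6*u + 8*v - 16, LT = u*v.
f_2 = 2*u**2 - u*v**2 - 3*u*v + 4*u - 2, LT = u**2.

S(f_1,f_2): lcm = u**2*v. S = 3*u**2 + 1/2*u*v**3 + 3/2*u*v**2 - 6*u*v + 8*u + v.
  reduce S modulo (f_1, f_2):
  remainder 20*u + 2*v**3 + 2*v**2 - 35*v + 51 ≠ 0; add g_3 = 20*u + 2*v**3 + 2*v**2 - 35*v + 51 to the basis.

S(f_1,g_3): lcm = u*v. S = 3*u - 1/10*v**4 - 1/10*v**3 + 7/4*v**2 - 131/20*v + 8.
  reduce S modulo (f_1, f_2, g_3):
  remainder -1/10*v**4 - 2/5*v**3 + 29/20*v**2 - 13/10*v + 7/20 ≠ 0; add g_4 = -1/10*v**4 - 2/5*v**3 + 29/20*v**2 - 13/10*v + 7/20 to the basis.

The other S-polynomials (S(f_2,g_3), S(f_1,g_4), S(f_2,g_4), S(g_3,g_4)) all reduce to 0 modulo the current basis, so we have a Gröbner basis.
Inter-reduce: drop elements whose leading term is divisible by another's, tail-reduce, and make monic.

G = {u + 1/10*v**3 + 1/10*v**2 - 7/4*v + 51/20, v**4 + 4*v**3 - 29/2*v**2 + 13*v - 7/2}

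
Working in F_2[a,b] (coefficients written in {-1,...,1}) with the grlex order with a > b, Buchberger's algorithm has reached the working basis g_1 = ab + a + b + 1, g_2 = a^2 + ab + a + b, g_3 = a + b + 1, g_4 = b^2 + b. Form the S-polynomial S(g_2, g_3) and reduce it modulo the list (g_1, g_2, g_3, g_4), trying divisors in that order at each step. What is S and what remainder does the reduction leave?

S(g_2, g_3) = b; remainder on division = b.

lcm(LM(g_2), LM(g_3)) = a^2.
S = (lcm/LT(g_2))·g_2 − (lcm/LT(g_3))·g_3 = b.
Reduce S modulo (g_1, g_2, g_3, g_4) in that order:
  leading term b: no divisor's leading term divides it; move b to the remainder.
The remainder b is nonzero, so it would be added as the next basis element.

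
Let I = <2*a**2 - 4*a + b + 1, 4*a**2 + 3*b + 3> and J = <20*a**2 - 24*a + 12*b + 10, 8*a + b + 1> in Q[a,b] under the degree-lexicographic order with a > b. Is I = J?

Since reduced Gröbner bases are canonical representatives of ideals under a given ordering, it suffices to compute and compare them.
Buchberger on the first generating set:
f_1 = 2*a**2 - 4*a + b + 1, LT = a**2.
f_2 = 4*a**2 + 3*b + 3, LT = a**2.

S(f_1,f_2): lcm = a**2. S = -2*a - 1/4*b - 1/4.
  reduce S modulo (f_1, f_2):
  remainder -2*a - 1/4*b - 1/4 ≠ 0; add g_3 = -2*a - 1/4*b - 1/4 to the basis.

S(f_1,g_3): lcm = a**2. S = -1/8*a*b - 17/8*a + 1/2*b + 1/2.
  reduce S modulo (f_1, f_2, g_3):
  remainder 1/64*b**2 + 25/32*b + 49/64 ≠ 0; add g_4 = 1/64*b**2 + 25/32*b + 49/64 to the basis.

The other S-polynomials (S(f_2,g_3), S(f_1,g_4), S(f_2,g_4), S(g_3,g_4)) all reduce to 0 modulo the current basis, so we have a Gröbner basis.
Inter-reduce: drop elements whose leading term is divisible by another's, tail-reduce, and make monic.
Reduced Gröbner basis: {b**2 + 50*b + 49, a + 1/8*b + 1/8}.

Buchberger on the second generating set:
h_1 = 20*a**2 - 24*a + 12*b + 10, LT = a**2.
h_2 = 8*a + b + 1, LT = a.

S(h_1,h_2): lcm = a**2. S = -1/8*a*b - 53/40*a + 3/5*b + 1/2.
  reduce S modulo (h_1, h_2):
  remainder 1/64*b**2 + 25/32*b + 213/320 ≠ 0; add k_3 = 1/64*b**2 + 25/32*b + 213/320 to the basis.

The other S-polynomials (S(h_1,k_3), S(h_2,k_3)) all reduce to 0 modulo the current basis, so we have a Gröbner basis.
Inter-reduce: drop elements whose leading term is divisible by another's, tail-reduce, and make monic.
Reduced Gröbner basis: {b**2 + 50*b + 213/5, a + 1/8*b + 1/8}.

These differ, so the ideals are not equal.

No, the ideals differ.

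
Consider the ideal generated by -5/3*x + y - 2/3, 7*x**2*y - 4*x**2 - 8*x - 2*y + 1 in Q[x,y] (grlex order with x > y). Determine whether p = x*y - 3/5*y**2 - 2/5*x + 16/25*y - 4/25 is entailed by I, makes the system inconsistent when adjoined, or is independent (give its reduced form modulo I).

x*y - 3/5*y**2 - 2/5*x + 16/25*y - 4/25 lies in I (it reduces to 0).

First compute the reduced Gröbner basis of I by Buchberger's algorithm.
f_1 = -5/3*x + y - 2/3, LT = x.
f_2 = 7*x**2*y - 4*x**2 - 8*x - 2*y + 1, LT = x**2*y.

S(f_1,f_2): lcm = x**2*y. S = -3/5*x*y**2 + 4/7*x**2 + 2/5*x*y + 8/7*x + 2/7*y - 1/7.
  leading term x*y**2: subtract (9/25*y**2)·f_1 from -3/5*x*y**2 + 4/7*x**2 + 2/5*x*y + 8/7*x + 2/7*y - 1/7 → -9/25*y**3 + 4/7*x**2 + 2/5*x*y + 6/25*y**2 + 8/7*x + 2/7*y - 1/7
  leading term y**3: no divisor's leading term divides it; move -9/25*y**3 to the remainder.
  leading term x**2: subtract (-12/35*x)·f_1 from 4/7*x**2 + 2/5*x*y + 6/25*y**2 + 8/7*x + 2/7*y - 1/7 → 26/35*x*y + 6/25*y**2 + 32/35*x + 2/7*y - 1/7
  leading term x*y: subtract (-78/175*y)·f_1 from 26/35*x*y + 6/25*y**2 + 32/35*x + 2/7*y - 1/7 → 24/35*y**2 + 32/35*x - 2/175*y - 1/7
  leading term y**2: no divisor's leading term divides it; move 24/35*y**2 to the remainder.
  leading term x: subtract (-96/175)·f_1 from 32/35*x - 2/175*y - 1/7 → 94/175*y - 89/175
  leading term y: no divisor's leading term divides it; move 94/175*y to the remainder.
  leading term 1: no divisor's leading term divides it; move -89/175 to the remainder.
  remainder -9/25*y**3 + 24/35*y**2 + 94/175*y - 89/175 ≠ 0; add h_3 = -9/25*y**3 + 24/35*y**2 + 94/175*y - 89/175 to the basis.

The other S-polynomials (S(f_1,h_3), S(f_2,h_3)) all reduce to 0 modulo the current basis, so we have a Gröbner basis.
Inter-reduce: drop elements whose leading term is divisible by another's, tail-reduce, and make monic.
Reduced Gröbner basis: {y**3 - 40/21*y**2 - 94/63*y + 89/63, x - 3/5*y + 2/5}.
Label its elements g_1 = y**3 - 40/21*y**2 - 94/63*y + 89/63, g_2 = x - 3/5*y + 2/5.

Reduce p = x*y - 3/5*y**2 - 2/5*x + 16/25*y - 4/25 modulo G:
  leading term x*y: subtract (y)·g_2 from x*y - 3/5*y**2 - 2/5*x + 16/25*y - 4/25 → -2/5*x + 6/25*y - 4/25
  leading term x: subtract (-2/5)·g_2 from -2/5*x + 6/25*y - 4/25 → 0
  normal form = 0.
Since the normal form is 0, p ∈ I.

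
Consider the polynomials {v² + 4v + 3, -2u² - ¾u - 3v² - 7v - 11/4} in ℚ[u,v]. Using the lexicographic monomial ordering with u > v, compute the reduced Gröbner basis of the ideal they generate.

f_1 = v² + 4v + 3, LT = v².
f_2 = -2u² - ¾u - 3v² - 7v - 11/4, LT = u².

S(f_1,f_2): leading monomials are coprime, so the S-polynomial reduces to 0 (Buchberger's first criterion).
Every S-polynomial of the final basis reduces to 0, so we have a Gröbner basis.

G = {u² + ⅜u - 5/2v - 25/8, v² + 4v + 3}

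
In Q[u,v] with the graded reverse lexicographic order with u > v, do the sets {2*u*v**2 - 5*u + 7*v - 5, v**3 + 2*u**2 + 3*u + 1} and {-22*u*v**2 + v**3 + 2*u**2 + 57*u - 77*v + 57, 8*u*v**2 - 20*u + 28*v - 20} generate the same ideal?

No, the ideals differ.

Two ideals are equal iff their reduced Gröbner bases coincide (the reduced basis is unique for a fixed ordering).
Buchberger on the first generating set:
f_1 = 2*u*v**2 - 5*u + 7*v - 5, LT = u*v**2.
f_2 = v**3 + 2*u**2 + 3*u + 1, LT = v**3.

S(f_1,f_2): lcm = u*v**3. S = -2*u**3 - 3*u**2 - 5/2*u*v + 7/2*v**2 - u - 5/2*v.
  leading term u**3: no divisor's leading term divides it; move -2*u**3 to the remainder.
  leading term u**2: no divisor's leading term divides it; move -3*u**2 to the remainder.
  leading term u*v: no divisor's leading term divides it; move -5/2*u*v to the remainder.
  leading term v**2: no divisor's leading term divides it; move 7/2*v**2 to the remainder.
  leading term u: no divisor's leading term divides it; move -u to the remainder.
  leading term v: no divisor's leading term divides it; move -5/2*v to the remainder.
  remainder -2*u**3 - 3*u**2 - 5/2*u*v + 7/2*v**2 - u - 5/2*v ≠ 0; add g_3 = -2*u**3 - 3*u**2 - 5/2*u*v + 7/2*v**2 - u - 5/2*v to the basis.

The other S-polynomials (S(f_1,g_3), S(f_2,g_3)) all reduce to 0 modulo the current basis, so we have a Gröbner basis.
Inter-reduce: drop elements whose leading term is divisible by another's, tail-reduce, and make monic.
Reduced Gröbner basis: {u**3 + 3/2*u**2 + 5/4*u*v - 7/4*v**2 + 1/2*u + 5/4*v, u*v**2 - 5/2*u + 7/2*v - 5/2, v**3 + 2*u**2 + 3*u + 1}.

Buchberger on the second generating set:
h_1 = -22*u*v**2 + v**3 + 2*u**2 + 57*u - 77*v + 57, LT = u*v**2.
h_2 = 8*u*v**2 - 20*u + 28*v - 20, LT = u*v**2.

S(h_1,h_2): lcm = u*v**2. S = -1/22*v**3 - 1/11*u**2 - 1/11*u - 1/11.
  leading term v**3: no divisor's leading term divides it; move -1/22*v**3 to the remainder.
  leading term u**2: no divisor's leading term divides it; move -1/11*u**2 to the remainder.
  leading term u: no divisor's leading term divides it; move -1/11*u to the remainder.
  leading term 1: no divisor's leading term divides it; move -1/11 to the remainder.
  remainder -1/22*v**3 - 1/11*u**2 - 1/11*u - 1/11 ≠ 0; add k_3 = -1/22*v**3 - 1/11*u**2 - 1/11*u - 1/11 to the basis.

S(h_1,k_3): lcm = u*v**3. S = -1/22*v**4 - 2*u**3 - 1/11*u**2*v - 2*u**2 - 57/22*u*v + 7/2*v**2 - 2*u - 57/22*v.
  leading term v**4: subtract (v)·k_3 from -1/22*v**4 - 2*u**3 - 1/11*u**2*v - 2*u**2 - 57/22*u*v + 7/2*v**2 - 2*u - 57/22*v → -2*u**3 - 2*u**2 - 5/2*u*v + 7/2*v**2 - 2*u - 5/2*v
  leading term u**3: no divisor's leading term divides it; move -2*u**3 to the remainder.
  leading term u**2: no divisor's leading term divides it; move -2*u**2 to the remainder.
  leading term u*v: no divisor's leading term divides it; move -5/2*u*v to the remainder.
  leading term v**2: no divisor's leading term divides it; move 7/2*v**2 to the remainder.
  leading term u: no divisor's leading term divides it; move -2*u to the remainder.
  leading term v: no divisor's leading term divides it; move -5/2*v to the remainder.
  remainder -2*u**3 - 2*u**2 - 5/2*u*v + 7/2*v**2 - 2*u - 5/2*v ≠ 0; add k_4 = -2*u**3 - 2*u**2 - 5/2*u*v + 7/2*v**2 - 2*u - 5/2*v to the basis.

The other S-polynomials (S(h_2,k_3), S(h_1,k_4), S(h_2,k_4), S(k_3,k_4)) all reduce to 0 modulo the current basis, so we have a Gröbner basis.
Inter-reduce: drop elements whose leading term is divisible by another's, tail-reduce, and make monic.
Reduced Gröbner basis: {u**3 + u**2 + 5/4*u*v - 7/4*v**2 + u + 5/4*v, u*v**2 - 5/2*u + 7/2*v - 5/2, v**3 + 2*u**2 + 2*u + 2}.

The bases are distinct; the ideals are different.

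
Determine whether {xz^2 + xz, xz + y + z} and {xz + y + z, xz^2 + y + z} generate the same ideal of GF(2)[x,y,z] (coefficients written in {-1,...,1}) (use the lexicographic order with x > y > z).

Equality of ideals is decidable: compute both reduced Gröbner bases (unique for the ordering) and check whether they agree.
Buchberger on the first generating set:
f_1 = xz^2 + xz, LT = xz^2.
f_2 = xz + y + z, LT = xz.

S(f_1,f_2): lcm = xz^2. S = xz + yz + z^2.
  leading term xz: subtract (1)·f_2 from xz + yz + z^2 → yz + y + z^2 + z
  leading term yz: no divisor's leading term divides it; move yz to the remainder.
  leading term y: no divisor's leading term divides it; move y to the remainder.
  leading term z^2: no divisor's leading term divides it; move z^2 to the remainder.
  leading term z: no divisor's leading term divides it; move z to the remainder.
  remainder yz + y + z^2 + z ≠ 0; add g_3 = yz + y + z^2 + z to the basis.

S(f_2,g_3): lcm = xyz. S = xy + xz^2 + xz + y^2 + yz.
  leading term xy: no divisor's leading term divides it; move xy to the remainder.
  leading term xz^2: subtract (1)·f_1 from xz^2 + xz + y^2 + yz → y^2 + yz
  leading term y^2: no divisor's leading term divides it; move y^2 to the remainder.
  leading term yz: subtract (1)·g_3 from yz → y + z^2 + z
  leading term y: no divisor's leading term divides it; move y to the remainder.
  leading term z^2: no divisor's leading term divides it; move z^2 to the remainder.
  leading term z: no divisor's leading term divides it; move z to the remainder.
  remainder xy + y^2 + y + z^2 + z ≠ 0; add g_4 = xy + y^2 + y + z^2 + z to the basis.

The other S-polynomials (S(f_1,g_3), S(f_1,g_4), S(f_2,g_4), S(g_3,g_4)) all reduce to 0 modulo the current basis, so we have a Gröbner basis.
Inter-reduce: drop elements whose leading term is divisible by another's, tail-reduce, and make monic.
Reduced Gröbner basis: {xy + y^2 + y + z^2 + z, xz + y + z, yz + y + z^2 + z}.

Buchberger on the second generating set:
h_1 = xz + y + z, LT = xz.
h_2 = xz^2 + y + z, LT = xz^2.

S(h_1,h_2): lcm = xz^2. S = yz + y + z^2 + z.
  leading term yz: no divisor's leading term divides it; move yz to the remainder.
  leading term y: no divisor's leading term divides it; move y to the remainder.
  leading term z^2: no divisor's leading term divides it; move z^2 to the remainder.
  leading term z: no divisor's leading term divides it; move z to the remainder.
  remainder yz + y + z^2 + z ≠ 0; add k_3 = yz + y + z^2 + z to the basis.

S(h_1,k_3): lcm = xyz. S = xy + xz^2 + xz + y^2 + yz.
  leading term xy: no divisor's leading term divides it; move xy to the remainder.
  leading term xz^2: subtract (z)·h_1 from xz^2 + xz + y^2 + yz → xz + y^2 + z^2
  leading term xz: subtract (1)·h_1 from xz + y^2 + z^2 → y^2 + y + z^2 + z
  leading term y^2: no divisor's leading term divides it; move y^2 to the remainder.
  leading term y: no divisor's leading term divides it; move y to the remainder.
  leading term z^2: no divisor's leading term divides it; move z^2 to the remainder.
  leading term z: no divisor's leading term divides it; move z to the remainder.
  remainder xy + y^2 + y + z^2 + z ≠ 0; add k_4 = xy + y^2 + y + z^2 + z to the basis.

The other S-polynomials (S(h_2,k_3), S(h_1,k_4), S(h_2,k_4), S(k_3,k_4)) all reduce to 0 modulo the current basis, so we have a Gröbner basis.
Inter-reduce: drop elements whose leading term is divisible by another's, tail-reduce, and make monic.
Reduced Gröbner basis: {xy + y^2 + y + z^2 + z, xz + y + z, yz + y + z^2 + z}.

These coincide, so the ideals are equal.

Yes, the ideals are equal.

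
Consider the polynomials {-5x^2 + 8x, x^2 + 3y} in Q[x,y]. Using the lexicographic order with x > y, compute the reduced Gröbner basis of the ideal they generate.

f_1 = -5x^2 + 8x, LT = x^2.
f_2 = x^2 + 3y, LT = x^2.

S(f_1,f_2): lcm = x^2. S = -8/5x - 3y.
  leading term x: no divisor's leading term divides it; move -8/5x to the remainder.
  leading term y: no divisor's leading term divides it; move -3y to the remainder.
  remainder -8/5x - 3y ≠ 0; add g_3 = -8/5x - 3y to the basis.

S(f_1,g_3): lcm = x^2. S = -15/8xy - 8/5x.
  leading term xy: subtract (75/64y)·g_3 from -15/8xy - 8/5x → -8/5x + 225/64y^2
  leading term x: subtract (1)·g_3 from -8/5x + 225/64y^2 → 225/64y^2 + 3y
  leading term y^2: no divisor's leading term divides it; move 225/64y^2 to the remainder.
  leading term y: no divisor's leading term divides it; move 3y to the remainder.
  remainder 225/64y^2 + 3y ≠ 0; add g_4 = 225/64y^2 + 3y to the basis.

S(f_2,g_3): lcm = x^2. S = -15/8xy + 3y.
  leading term xy: subtract (75/64y)·g_3 from -15/8xy + 3y → 225/64y^2 + 3y
  leading term y^2: subtract (1)·g_4 from 225/64y^2 + 3y → 0
  remainder 0.

S(f_1,g_4): leading monomials are coprime, so the S-polynomial reduces to 0 (Buchberger's first criterion).
S(f_2,g_4): leading monomials are coprime, so the S-polynomial reduces to 0 (Buchberger's first criterion).
S(g_3,g_4): leading monomials are coprime, so the S-polynomial reduces to 0 (Buchberger's first criterion).
Every S-polynomial of the final basis reduces to 0, so we have a Gröbner basis.
Inter-reduce: drop elements whose leading term is divisible by another's, tail-reduce, and make monic.

G = {x + 15/8y, y^2 + 64/75y}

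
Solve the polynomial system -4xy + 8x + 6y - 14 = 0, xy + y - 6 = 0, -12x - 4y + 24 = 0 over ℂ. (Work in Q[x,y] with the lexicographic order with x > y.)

Compute a lex Gröbner basis by Buchberger's algorithm.
f_1 = -4xy + 8x + 6y - 14, LT = xy.
f_2 = xy + y - 6, LT = xy.
f_3 = -12x - 4y + 24, LT = x.

S(f_1,f_2): lcm = xy. S = -2x - \tfrac{5}{2}y + \tfrac{19}{2}.
  leading term x: subtract (\tfrac{1}{6})·f_3 from -2x - \tfrac{5}{2}y + \tfrac{19}{2} → -\tfrac{11}{6}y + \tfrac{11}{2}
  leading term y: no divisor's leading term divides it; move -\tfrac{11}{6}y to the remainder.
  leading term 1: no divisor's leading term divides it; move \tfrac{11}{2} to the remainder.
  remainder -\tfrac{11}{6}y + \tfrac{11}{2} ≠ 0; add h_4 = -\tfrac{11}{6}y + \tfrac{11}{2} to the basis.

The other S-polynomials (S(f_1,f_3), S(f_2,f_3), S(f_1,h_4), S(f_2,h_4), S(f_3,h_4)) all reduce to 0 modulo the current basis, so we have a Gröbner basis.
Inter-reduce: drop elements whose leading term is divisible by another's, tail-reduce, and make monic.
Reduced Gröbner basis: {x - 1, y - 3}.

A lex Gröbner basis eliminates variables successively. Here y - 3 depends only on y, with roots {3}; lifting each root through the earlier basis elements recovers the full solutions.
  y = 3: the earlier basis element becomes x - 1 = 0, giving x = 1 — point (1, 3).
Check: every point annihilates each of the original generators.

{(1, 3)}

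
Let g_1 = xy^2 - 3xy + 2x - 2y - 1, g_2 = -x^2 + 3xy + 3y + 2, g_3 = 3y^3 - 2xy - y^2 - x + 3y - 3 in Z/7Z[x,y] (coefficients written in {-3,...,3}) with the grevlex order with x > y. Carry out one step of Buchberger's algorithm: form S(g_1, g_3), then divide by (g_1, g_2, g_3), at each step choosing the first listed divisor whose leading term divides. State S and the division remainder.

S(g_1, g_3) = 3x^2y + 2xy^2 - 2x^2 + xy - 2y^2 + x - y; remainder on division = 0.

lcm(LM(g_1), LM(g_3)) = xy^3.
S = (lcm/LT(g_1))·g_1 − (lcm/LT(g_3))·g_3 = 3x^2y + 2xy^2 - 2x^2 + xy - 2y^2 + x - y.
Reduce S modulo (g_1, g_2, g_3) in that order:
  leading term x^2y: subtract (-3y)·g_2 from 3x^2y + 2xy^2 - 2x^2 + xy - 2y^2 + x - y → -3xy^2 - 2x^2 + xy + x - 2y
  leading term xy^2: subtract (-3)·g_1 from -3xy^2 - 2x^2 + xy + x - 2y → -2x^2 - xy - y - 3
  leading term x^2: subtract (2)·g_2 from -2x^2 - xy - y - 3 → 0
The remainder is 0, so this S-polynomial contributes no new basis element.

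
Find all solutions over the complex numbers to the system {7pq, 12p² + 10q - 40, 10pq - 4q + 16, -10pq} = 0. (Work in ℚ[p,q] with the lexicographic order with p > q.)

{(0, 4)}

Compute a lex Gröbner basis by Buchberger's algorithm.
f_1 = 7pq, LT = pq.
f_2 = 12p² + 10q - 40, LT = p².
f_3 = 10pq - 4q + 16, LT = pq.
f_4 = -10pq, LT = pq.

S(f_1,f_2): lcm = p²q. S = -⅚q² + 10/3q.
  reduce S modulo (f_1, f_2, f_3, f_4):
  remainder -⅚q² + 10/3q ≠ 0; add h_5 = -⅚q² + 10/3q to the basis.

S(f_1,f_3): lcm = pq. S = ⅖q - 8/5.
  reduce S modulo (f_1, f_2, f_3, f_4, h_5):
  remainder ⅖q - 8/5 ≠ 0; add h_6 = ⅖q - 8/5 to the basis.

S(f_2,f_3): lcm = p²q. S = ⅖pq - 8/5p + ⅚q² - 10/3q.
  reduce S modulo (f_1, f_2, f_3, f_4, h_5, h_6):
  remainder -8/5p ≠ 0; add h_7 = -8/5p to the basis.

The other S-polynomials (S(f_1,f_4), S(f_2,f_4), S(f_3,f_4), S(f_1,h_5), S(f_2,h_5), S(f_3,h_5), S(f_4,h_5), S(f_1,h_6), S(f_2,h_6), S(f_3,h_6), S(f_4,h_6), S(h_5,h_6), S(f_1,h_7), S(f_2,h_7), S(f_3,h_7), S(f_4,h_7), S(h_5,h_7), S(h_6,h_7)) all reduce to 0 modulo the current basis, so we have a Gröbner basis.
Inter-reduce: drop elements whose leading term is divisible by another's, tail-reduce, and make monic.
Reduced Gröbner basis: {p, q - 4}.

The lex basis is triangular: the last element involves only q. Solving q - 4 = 0 gives q ∈ {4}; substituting each value into the earlier elements determines the remaining variables.
  q = 4: the earlier basis element becomes p = 0, giving p = 0 — point (0, 4).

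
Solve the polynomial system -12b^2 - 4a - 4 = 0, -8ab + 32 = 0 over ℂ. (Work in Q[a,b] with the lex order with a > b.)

Compute a lex Gröbner basis by Buchberger's algorithm.
f_1 = -4a - 12b^2 - 4, LT = a.
f_2 = -8ab + 32, LT = ab.

S(f_1,f_2): lcm = ab. S = 3b^3 + b + 4.
  leading term b^3: no divisor's leading term divides it; move 3b^3 to the remainder.
  leading term b: no divisor's leading term divides it; move b to the remainder.
  leading term 1: no divisor's leading term divides it; move 4 to the remainder.
  remainder 3b^3 + b + 4 ≠ 0; add h_3 = 3b^3 + b + 4 to the basis.

S(f_1,h_3): leading monomials are coprime, so the S-polynomial reduces to 0 (Buchberger's first criterion).
S(f_2,h_3): lcm = ab^3. S = -1/3ab - 4/3a - 4b^2.
  leading term ab: subtract (1/12b)·f_1 from -1/3ab - 4/3a - 4b^2 → -4/3a + b^3 - 4b^2 + 1/3b
  leading term a: subtract (1/3)·f_1 from -4/3a + b^3 - 4b^2 + 1/3b → b^3 + 1/3b + 4/3
  leading term b^3: subtract (1/3)·h_3 from b^3 + 1/3b + 4/3 → 0
  remainder 0.

Every S-polynomial of the final basis reduces to 0, so we have a Gröbner basis.
Inter-reduce: drop elements whose leading term is divisible by another's, tail-reduce, and make monic.
Reduced Gröbner basis: {a + 3b^2 + 1, b^3 + 1/3b + 4/3}.

Since the basis is lex-ordered, b^3 + 1/3b + 4/3 is univariate in b. Its roots are {-1, 1/2 - sqrt(39)*I/6, 1/2 + sqrt(39)*I/6}. Back-substituting each root into the other basis elements fixes the other coordinates.
  b = -1: the earlier basis element becomes a + 4 = 0, giving a = -4 — point (-4, -1).
  b = 1/2 - sqrt(39)*I/6: the earlier basis element becomes a - 3/2 - sqrt(39)*I/2 = 0, giving a = 3/2 + sqrt(39)*I/2 — point (3/2 + sqrt(39)*I/2, 1/2 - sqrt(39)*I/6).
  b = 1/2 + sqrt(39)*I/6: the earlier basis element becomes a - 3/2 + sqrt(39)*I/2 = 0, giving a = 3/2 - sqrt(39)*I/2 — point (3/2 - sqrt(39)*I/2, 1/2 + sqrt(39)*I/6).
Substituting each solution back into the original system confirms all equations vanish.

{(-4, -1), (3/2 + sqrt(39)*I/2, 1/2 - sqrt(39)*I/6), (3/2 - sqrt(39)*I/2, 1/2 + sqrt(39)*I/6)}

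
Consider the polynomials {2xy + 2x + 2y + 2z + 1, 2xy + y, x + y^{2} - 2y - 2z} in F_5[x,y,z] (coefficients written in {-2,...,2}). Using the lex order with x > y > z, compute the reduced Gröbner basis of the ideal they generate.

The reduced Gröbner basis is the canonical form of the ideal for this ordering.

f_1 = 2xy + 2x + 2y + 2z + 1, LT = xy.
f_2 = 2xy + y, LT = xy.
f_3 = x + y^{2} - 2y - 2z, LT = x.

S(f_1,f_2): lcm = xy. S = x - 2y + z - 2.
  reduce S modulo (f_1, f_2, f_3):
  remainder -y^{2} - 2z - 2 ≠ 0; add g_4 = -y^{2} - 2z - 2 to the basis.

S(f_1,f_3): lcm = xy. S = x - y^{3} + 2y^{2} + 2yz + y + z - 2.
  reduce S modulo (f_1, f_2, f_3, g_4):
  remainder -yz + z + 1 ≠ 0; add g_5 = -yz + z + 1 to the basis.

S(f_1,g_4): lcm = xy^{2}. S = xy - 2xz - 2x + y^{2} + yz - 2y.
  reduce S modulo (f_1, f_2, f_3, g_4, g_5):
  remainder y + 2z^{2} - 2z + 1 ≠ 0; add g_6 = y + 2z^{2} - 2z + 1 to the basis.

S(f_1,g_6): lcm = xy. S = -2xz^{2} + 2xz + y + z - 2.
  reduce S modulo (f_1, f_2, f_3, g_4, g_5, g_6):
  remainder 2z^{3} - 2z^{2} + 2z + 1 ≠ 0; add g_7 = 2z^{3} - 2z^{2} + 2z + 1 to the basis.

The other S-polynomials (S(f_2,f_3), S(f_2,g_4), S(f_3,g_4), S(f_1,g_5), S(f_2,g_5), S(f_3,g_5), S(g_4,g_5), S(f_2,g_6), S(f_3,g_6), S(g_4,g_6), S(g_5,g_6), S(f_1,g_7), S(f_2,g_7), S(f_3,g_7), S(g_4,g_7), S(g_5,g_7), S(g_6,g_7)) all reduce to 0 modulo the current basis, so we have a Gröbner basis.
Inter-reduce: drop elements whose leading term is divisible by another's, tail-reduce, and make monic.

G = {x - z^{2} + 2z, y + 2z^{2} - 2z + 1, z^{3} - z^{2} + z - 2}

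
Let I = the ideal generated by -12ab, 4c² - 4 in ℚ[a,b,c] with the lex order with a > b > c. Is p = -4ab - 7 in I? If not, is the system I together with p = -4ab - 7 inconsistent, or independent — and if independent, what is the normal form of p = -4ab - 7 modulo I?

First compute the reduced Gröbner basis of I by Buchberger's algorithm.
f_1 = -12ab, LT = ab.
f_2 = 4c² - 4, LT = c².

The S-polynomials (S(f_1,f_2)) all reduce to 0 modulo the current basis, so we have a Gröbner basis.
Inter-reduce: drop elements whose leading term is divisible by another's, tail-reduce, and make monic.
Reduced Gröbner basis: {ab, c² - 1}.
Label its elements g_1 = ab, g_2 = c² - 1.

Reduce p = -4ab - 7 modulo G:
  leading term ab: subtract (-4)·g_1 from -4ab - 7 → -7
  leading term 1: no divisor's leading term divides it; move -7 to the remainder.
  normal form = -7.
The normal form is nonzero, so p ∉ I. Since p minus its normal form lies in I, I + (p) = I + (r) where r = -7; decide whether this ideal is the whole ring.
Here r = -7 is a nonzero constant, hence a unit: 1 ∈ I + (p), the Gröbner basis of I + (p) is {1}, and the enlarged system has no common solution — adjoining p is inconsistent.

Adjoining -4ab - 7 makes the ideal the whole ring: the system is inconsistent.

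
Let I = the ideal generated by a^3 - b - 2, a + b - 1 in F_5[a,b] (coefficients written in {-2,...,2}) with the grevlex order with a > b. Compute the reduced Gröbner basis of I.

Buchberger's algorithm terminates because the ascending chain of leading-term ideals stabilizes.

f_1 = a^3 - b - 2, LT = a^3.
f_2 = a + b - 1, LT = a.

S(f_1,f_2): lcm = a^3. S = -a^2b + a^2 - b - 2.
  leading term a^2b: subtract (-ab)·f_2 from -a^2b + a^2 - b - 2 → ab^2 + a^2 - ab - b - 2
  leading term ab^2: subtract (b^2)·f_2 from ab^2 + a^2 - ab - b - 2 → -b^3 + a^2 - ab + b^2 - b - 2
  leading term b^3: no divisor's leading term divides it; move -b^3 to the remainder.
  leading term a^2: subtract (a)·f_2 from a^2 - ab + b^2 - b - 2 → -2ab + b^2 + a - b - 2
  leading term ab: subtract (-2b)·f_2 from -2ab + b^2 + a - b - 2 → -2b^2 + a + 2b - 2
  leading term b^2: no divisor's leading term divides it; move -2b^2 to the remainder.
  leading term a: subtract (1)·f_2 from a + 2b - 2 → b - 1
  leading term b: no divisor's leading term divides it; move b to the remainder.
  leading term 1: no divisor's leading term divides it; move -1 to the remainder.
  remainder -b^3 - 2b^2 + b - 1 ≠ 0; add g_3 = -b^3 - 2b^2 + b - 1 to the basis.

The other S-polynomials (S(f_1,g_3), S(f_2,g_3)) all reduce to 0 modulo the current basis, so we have a Gröbner basis.
Inter-reduce: drop elements whose leading term is divisible by another's, tail-reduce, and make monic.

G = {b^3 + 2b^2 - b + 1, a + b - 1}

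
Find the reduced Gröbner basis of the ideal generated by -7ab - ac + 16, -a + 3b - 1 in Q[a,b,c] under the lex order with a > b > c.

The reduced Gröbner basis is the canonical form of the ideal for this ordering.

f_1 = -7ab - ac + 16, LT = ab.
f_2 = -a + 3b - 1, LT = a.

S(f_1,f_2): lcm = ab. S = 1/7ac + 3b^2 - b - 16/7.
  leading term ac: subtract (-1/7c)·f_2 from 1/7ac + 3b^2 - b - 16/7 → 3b^2 + 3/7bc - b - 1/7c - 16/7
  leading term b^2: no divisor's leading term divides it; move 3b^2 to the remainder.
  leading term bc: no divisor's leading term divides it; move 3/7bc to the remainder.
  leading term b: no divisor's leading term divides it; move -b to the remainder.
  leading term c: no divisor's leading term divides it; move -1/7c to the remainder.
  leading term 1: no divisor's leading term divides it; move -16/7 to the remainder.
  remainder 3b^2 + 3/7bc - b - 1/7c - 16/7 ≠ 0; add g_3 = 3b^2 + 3/7bc - b - 1/7c - 16/7 to the basis.

The other S-polynomials (S(f_1,g_3), S(f_2,g_3)) all reduce to 0 modulo the current basis, so we have a Gröbner basis.
Inter-reduce: drop elements whose leading term is divisible by another's, tail-reduce, and make monic.

G = {a - 3b + 1, b^2 + 1/7bc - 1/3b - 1/21c - 16/21}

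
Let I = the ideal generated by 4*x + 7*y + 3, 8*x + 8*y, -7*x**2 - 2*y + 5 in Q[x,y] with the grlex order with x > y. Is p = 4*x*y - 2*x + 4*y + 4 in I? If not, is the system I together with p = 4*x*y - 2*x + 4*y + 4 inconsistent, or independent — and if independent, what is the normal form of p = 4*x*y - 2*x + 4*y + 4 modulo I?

Adjoining 4*x*y - 2*x + 4*y + 4 makes the ideal the whole ring: the system is inconsistent.

First compute the reduced Gröbner basis of I by Buchberger's algorithm.
f_1 = 4*x + 7*y + 3, LT = x.
f_2 = 8*x + 8*y, LT = x.
f_3 = -7*x**2 - 2*y + 5, LT = x**2.

S(f_1,f_2): lcm = x. S = 3/4*y + 3/4.
  leading term y: no divisor's leading term divides it; move 3/4*y to the remainder.
  leading term 1: no divisor's leading term divides it; move 3/4 to the remainder.
  remainder 3/4*y + 3/4 ≠ 0; add h_4 = 3/4*y + 3/4 to the basis.

The other S-polynomials (S(f_1,f_3), S(f_2,f_3), S(f_1,h_4), S(f_2,h_4), S(f_3,h_4)) all reduce to 0 modulo the current basis, so we have a Gröbner basis.
Inter-reduce: drop elements whose leading term is divisible by another's, tail-reduce, and make monic.
Reduced Gröbner basis: {x - 1, y + 1}.
Label its elements g_1 = x - 1, g_2 = y + 1.

Reduce p = 4*x*y - 2*x + 4*y + 4 modulo G:
  leading term x*y: subtract (4*y)·g_1 from 4*x*y - 2*x + 4*y + 4 → -2*x + 8*y + 4
  leading term x: subtract (-2)·g_1 from -2*x + 8*y + 4 → 8*y + 2
  leading term y: subtract (8)·g_2 from 8*y + 2 → -6
  leading term 1: no divisor's leading term divides it; move -6 to the remainder.
  normal form = -6.
The normal form is nonzero, so p ∉ I. Since p minus its normal form lies in I, I + (p) = I + (r) where r = -6; decide whether this ideal is the whole ring.
Here r = -6 is a nonzero constant, hence a unit: 1 ∈ I + (p), the Gröbner basis of I + (p) is {1}, and the enlarged system has no common solution — adjoining p is inconsistent.

Ideal membership is decidable via reduction modulo a Gröbner basis.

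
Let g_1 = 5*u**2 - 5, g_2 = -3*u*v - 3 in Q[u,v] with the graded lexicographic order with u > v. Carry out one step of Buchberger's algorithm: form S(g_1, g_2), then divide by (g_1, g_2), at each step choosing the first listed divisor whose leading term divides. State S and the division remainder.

lcm(LM(g_1), LM(g_2)) = u**2*v.
S = (lcm/LT(g_1))·g_1 − (lcm/LT(g_2))·g_2 = -u - v.
Reduce S modulo (g_1, g_2) in that order:
  leading term u: no divisor's leading term divides it; move -u to the remainder.
  leading term v: no divisor's leading term divides it; move -v to the remainder.
The remainder -u - v is nonzero, so it would be added as the next basis element.

S(g_1, g_2) = -u - v; remainder on division = -u - v.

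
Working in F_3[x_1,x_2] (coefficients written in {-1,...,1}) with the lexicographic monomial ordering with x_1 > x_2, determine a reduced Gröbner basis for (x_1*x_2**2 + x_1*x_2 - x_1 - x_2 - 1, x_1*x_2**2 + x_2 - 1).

G = {x_1 - x_2**2 - 1, x_2**3 - x_2**2 - x_2 - 1}

f_1 = x_1*x_2**2 + x_1*x_2 - x_1 - x_2 - 1, LT = x_1*x_2**2.
f_2 = x_1*x_2**2 + x_2 - 1, LT = x_1*x_2**2.

S(f_1,f_2): lcm = x_1*x_2**2. S = x_1*x_2 - x_1 + x_2.
  reduce S modulo (f_1, f_2):
  remainder x_1*x_2 - x_1 + x_2 ≠ 0; add g_3 = x_1*x_2 - x_1 + x_2 to the basis.

S(f_1,g_3): lcm = x_1*x_2**2. S = -x_1*x_2 - x_1 - x_2**2 - x_2 - 1.
  reduce S modulo (f_1, f_2, g_3):
  remainder x_1 - x_2**2 - 1 ≠ 0; add g_4 = x_1 - x_2**2 - 1 to the basis.

S(f_1,g_4): lcm = x_1*x_2**2. S = x_1*x_2 - x_1 + x_2**4 + x_2**2 - x_2 - 1.
  reduce S modulo (f_1, f_2, g_3, g_4):
  remainder x_2**4 + x_2**2 + x_2 - 1 ≠ 0; add g_5 = x_2**4 + x_2**2 + x_2 - 1 to the basis.

S(g_3,g_4): lcm = x_1*x_2. S = -x_1 + x_2**3 - x_2.
  reduce S modulo (f_1, f_2, g_3, g_4, g_5):
  remainder x_2**3 - x_2**2 - x_2 - 1 ≠ 0; add g_6 = x_2**3 - x_2**2 - x_2 - 1 to the basis.

The other S-polynomials (S(f_2,g_3), S(f_2,g_4), S(f_1,g_5), S(f_2,g_5), S(g_3,g_5), S(g_4,g_5), S(f_1,g_6), S(f_2,g_6), S(g_3,g_6), S(g_4,g_6), S(g_5,g_6)) all reduce to 0 modulo the current basis, so we have a Gröbner basis.
Inter-reduce: drop elements whose leading term is divisible by another's, tail-reduce, and make monic.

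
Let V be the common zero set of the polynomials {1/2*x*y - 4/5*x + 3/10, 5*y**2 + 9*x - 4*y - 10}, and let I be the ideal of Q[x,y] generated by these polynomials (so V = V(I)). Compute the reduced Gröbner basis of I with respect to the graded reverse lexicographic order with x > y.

G = {x**2 - 2/5*x - 1/3*y - 4/15, x*y - 8/5*x + 3/5, y**2 + 9/5*x - 4/5*y - 2}

f_1 = 1/2*x*y - 4/5*x + 3/10, LT = x*y.
f_2 = 5*y**2 + 9*x - 4*y - 10, LT = y**2.

S(f_1,f_2): lcm = x*y**2. S = -9/5*x**2 - 4/5*x*y + 2*x + 3/5*y.
  leading term x**2: no divisor's leading term divides it; move -9/5*x**2 to the remainder.
  leading term x*y: subtract (-8/5)·f_1 from -4/5*x*y + 2*x + 3/5*y → 18/25*x + 3/5*y + 12/25
  leading term x: no divisor's leading term divides it; move 18/25*x to the remainder.
  leading term y: no divisor's leading term divides it; move 3/5*y to the remainder.
  leading term 1: no divisor's leading term divides it; move 12/25 to the remainder.
  remainder -9/5*x**2 + 18/25*x + 3/5*y + 12/25 ≠ 0; add g_3 = -9/5*x**2 + 18/25*x + 3/5*y + 12/25 to the basis.

The other S-polynomials (S(f_1,g_3), S(f_2,g_3)) all reduce to 0 modulo the current basis, so we have a Gröbner basis.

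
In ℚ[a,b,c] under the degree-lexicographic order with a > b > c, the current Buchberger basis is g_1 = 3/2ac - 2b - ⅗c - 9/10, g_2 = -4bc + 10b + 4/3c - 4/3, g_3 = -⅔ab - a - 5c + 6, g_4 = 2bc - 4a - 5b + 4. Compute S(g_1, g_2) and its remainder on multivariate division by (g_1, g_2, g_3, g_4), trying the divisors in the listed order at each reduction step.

S(g_1, g_2) = 5/2ab + ⅓ac - 4/3b² - ⅖bc - ⅓a - ⅗b; remainder on division = -4/3b² - 49/12a - 52/45b - 75/4c + 137/6.

lcm(LM(g_1), LM(g_2)) = abc.
S = (lcm/LT(g_1))·g_1 − (lcm/LT(g_2))·g_2 = 5/2ab + ⅓ac - 4/3b² - ⅖bc - ⅓a - ⅗b.
Reduce S modulo (g_1, g_2, g_3, g_4) in that order:
  leading term ab: subtract (-15/4)·g_3 from 5/2ab + ⅓ac - 4/3b² - ⅖bc - ⅓a - ⅗b → ⅓ac - 4/3b² - ⅖bc - 49/12a - ⅗b - 75/4c + 45/2
  leading term ac: subtract (2/9)·g_1 from ⅓ac - 4/3b² - ⅖bc - 49/12a - ⅗b - 75/4c + 45/2 → -4/3b² - ⅖bc - 49/12a - 7/45b - 1117/60c + 227/10
  leading term b²: no divisor's leading term divides it; move -4/3b² to the remainder.
  leading term bc: subtract (1/10)·g_2 from -⅖bc - 49/12a - 7/45b - 1117/60c + 227/10 → -49/12a - 52/45b - 75/4c + 137/6
  leading term a: no divisor's leading term divides it; move -49/12a to the remainder.
  leading term b: no divisor's leading term divides it; move -52/45b to the remainder.
  leading term c: no divisor's leading term divides it; move -75/4c to the remainder.
  leading term 1: no divisor's leading term divides it; move 137/6 to the remainder.
The remainder -4/3b² - 49/12a - 52/45b - 75/4c + 137/6 is nonzero, so it would be added as the next basis element.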